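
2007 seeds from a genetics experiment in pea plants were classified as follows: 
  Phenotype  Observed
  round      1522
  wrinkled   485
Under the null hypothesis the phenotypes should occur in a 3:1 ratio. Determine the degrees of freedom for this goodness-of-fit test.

1

A goodness-of-fit test with 2 phenotype classes has df = 2 − 1 = 1.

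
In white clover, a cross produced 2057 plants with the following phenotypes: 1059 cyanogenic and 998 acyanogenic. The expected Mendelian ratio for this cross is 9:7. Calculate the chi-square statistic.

18.996

Under the 9:7 hypothesis (Σ ratio = 16, N = 2057):
  cyanogenic: 2057 × 9/16 = 1157.0625
  acyanogenic: 2057 × 7/16 = 899.9375
χ² = Σ (O − E)² / E
  cyanogenic: (1059 − 1157.0625)² / 1157.0625 = 8.3109
  acyanogenic: (998 − 899.9375)² / 899.9375 = 10.6855
χ² = 8.3109 + 10.6855 = 18.9964 ≈ 18.996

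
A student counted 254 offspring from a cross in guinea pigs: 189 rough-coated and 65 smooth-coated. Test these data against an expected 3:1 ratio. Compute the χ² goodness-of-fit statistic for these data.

Under the 3:1 hypothesis (Σ ratio = 4, N = 254):
  rough-coated: 254 × 3/4 = 190.5
  smooth-coated: 254 × 1/4 = 63.5
χ² = Σ (O − E)² / E
  rough-coated: (189 − 190.5)² / 190.5 = 0.0118
  smooth-coated: (65 − 63.5)² / 63.5 = 0.0354
χ² = 0.0118 + 0.0354 = 0.0472 ≈ 0.047

0.047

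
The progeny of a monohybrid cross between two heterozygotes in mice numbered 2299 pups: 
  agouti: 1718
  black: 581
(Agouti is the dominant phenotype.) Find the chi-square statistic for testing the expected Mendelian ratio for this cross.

For a monohybrid cross between heterozygotes with complete dominance, the expected phenotypic ratio is 3:1.
The 3:1 ratio has 4 parts, so with N = 2299 the expected counts are:
  agouti: 2299 × 3/4 = 1724.25
  black: 2299 × 1/4 = 574.75
χ² = Σ (O − E)² / E
  agouti: (1718 − 1724.25)² / 1724.25 = 0.0227
  black: (581 − 574.75)² / 574.75 = 0.0680
χ² = 0.0227 + 0.0680 = 0.0907 ≈ 0.091

0.091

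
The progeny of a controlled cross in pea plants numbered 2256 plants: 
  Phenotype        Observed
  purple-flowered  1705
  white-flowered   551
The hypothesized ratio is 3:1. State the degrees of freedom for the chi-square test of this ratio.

A goodness-of-fit test with 2 phenotype classes has df = 2 − 1 = 1.

1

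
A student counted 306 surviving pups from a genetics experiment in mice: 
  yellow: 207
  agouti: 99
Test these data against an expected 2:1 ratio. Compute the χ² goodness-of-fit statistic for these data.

0.132

Total ratio parts = 3. Expected numbers out of 306:
  yellow: 306 × 2/3 = 204
  agouti: 306 × 1/3 = 102
χ² = Σ (O − E)² / E
  yellow: (207 − 204)² / 204 = 0.0441
  agouti: (99 − 102)² / 102 = 0.0882
χ² = 0.0441 + 0.0882 = 0.1323 ≈ 0.132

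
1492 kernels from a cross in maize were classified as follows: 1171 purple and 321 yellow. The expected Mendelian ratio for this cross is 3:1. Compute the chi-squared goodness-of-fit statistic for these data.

9.666

Total ratio parts = 4. Expected numbers out of 1492:
  purple: 1492 × 3/4 = 1119
  yellow: 1492 × 1/4 = 373
χ² = Σ (O − E)² / E
  purple: (1171 − 1119)² / 1119 = 2.4164
  yellow: (321 − 373)² / 373 = 7.2493
χ² = 2.4164 + 7.2493 = 9.6657 ≈ 9.666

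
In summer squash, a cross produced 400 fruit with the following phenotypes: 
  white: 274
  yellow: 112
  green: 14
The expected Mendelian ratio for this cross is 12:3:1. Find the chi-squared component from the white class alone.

2.253

Expected counts for N = 400 under a 12:3:1 ratio (total parts = 16):
  white: 400 × 12/16 = 300
  yellow: 400 × 3/16 = 75
  green: 400 × 1/16 = 25
Contribution of white: (274 − 300)² / 300 = 2.2533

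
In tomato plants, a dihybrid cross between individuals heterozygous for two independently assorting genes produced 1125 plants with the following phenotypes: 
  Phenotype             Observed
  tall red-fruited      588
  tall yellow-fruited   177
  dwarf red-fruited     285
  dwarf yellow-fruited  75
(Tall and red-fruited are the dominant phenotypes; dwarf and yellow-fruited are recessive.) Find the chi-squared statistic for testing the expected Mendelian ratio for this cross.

34.950

A dihybrid F₂ with independent assortment and complete dominance at both loci gives a 9:3:3:1 phenotypic ratio.
Total ratio parts = 16. Expected numbers out of 1125:
  tall red-fruited: 1125 × 9/16 = 632.8125
  tall yellow-fruited: 1125 × 3/16 = 210.9375
  dwarf red-fruited: 1125 × 3/16 = 210.9375
  dwarf yellow-fruited: 1125 × 1/16 = 70.3125
χ² = Σ (O − E)² / E
  tall red-fruited: (588 − 632.8125)² / 632.8125 = 3.1734
  tall yellow-fruited: (177 − 210.9375)² / 210.9375 = 5.4602
  dwarf red-fruited: (285 − 210.9375)² / 210.9375 = 26.0042
  dwarf yellow-fruited: (75 − 70.3125)² / 70.3125 = 0.3125
χ² = 3.1734 + 5.4602 + 26.0042 + 0.3125 = 34.9503 ≈ 34.950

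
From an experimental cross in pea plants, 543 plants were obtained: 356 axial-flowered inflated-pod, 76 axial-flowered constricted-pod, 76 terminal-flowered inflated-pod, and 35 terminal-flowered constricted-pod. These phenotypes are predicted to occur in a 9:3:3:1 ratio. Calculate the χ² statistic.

The 9:3:3:1 ratio has 16 parts, so with N = 543 the expected counts are:
  axial-flowered inflated-pod: 543 × 9/16 = 305.4375
  axial-flowered constricted-pod: 543 × 3/16 = 101.8125
  terminal-flowered inflated-pod: 543 × 3/16 = 101.8125
  terminal-flowered constricted-pod: 543 × 1/16 = 33.9375
χ² = Σ (O − E)² / E
  axial-flowered inflated-pod: (356 − 305.4375)² / 305.4375 = 8.3702
  axial-flowered constricted-pod: (76 − 101.8125)² / 101.8125 = 6.5442
  terminal-flowered inflated-pod: (76 − 101.8125)² / 101.8125 = 6.5442
  terminal-flowered constricted-pod: (35 − 33.9375)² / 33.9375 = 0.0333
χ² = 8.3702 + 6.5442 + 6.5442 + 0.0333 = 21.4919 ≈ 21.492

21.492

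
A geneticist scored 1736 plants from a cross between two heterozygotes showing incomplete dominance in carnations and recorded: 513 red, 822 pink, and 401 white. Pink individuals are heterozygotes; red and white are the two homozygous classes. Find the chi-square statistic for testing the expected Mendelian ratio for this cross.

19.327

With incomplete dominance, a heterozygote × heterozygote cross gives a 1:2:1 phenotypic ratio.
The 1:2:1 ratio has 4 parts, so with N = 1736 the expected counts are:
  red: 1736 × 1/4 = 434
  pink: 1736 × 2/4 = 868
  white: 1736 × 1/4 = 434
χ² = Σ (O − E)² / E
  red: (513 − 434)² / 434 = 14.3802
  pink: (822 − 868)² / 868 = 2.4378
  white: (401 − 434)² / 434 = 2.5092
χ² = 14.3802 + 2.4378 + 2.5092 = 19.3272 ≈ 19.327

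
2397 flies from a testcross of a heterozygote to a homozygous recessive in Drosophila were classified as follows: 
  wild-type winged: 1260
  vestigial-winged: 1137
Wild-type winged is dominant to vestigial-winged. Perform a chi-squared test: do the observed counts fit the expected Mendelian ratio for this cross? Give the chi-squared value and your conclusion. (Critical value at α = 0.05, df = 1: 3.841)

A testcross of a heterozygote (Aa × aa) gives a 1:1 phenotypic ratio.
The 1:1 ratio has 2 parts, so with N = 2397 the expected counts are:
  wild-type winged: 2397 × 1/2 = 1198.5
  vestigial-winged: 2397 × 1/2 = 1198.5
χ² = Σ (O − E)² / E
  wild-type winged: (1260 − 1198.5)² / 1198.5 = 3.1558
  vestigial-winged: (1137 − 1198.5)² / 1198.5 = 3.1558
χ² = 3.1558 + 3.1558 = 6.3116 ≈ 6.312
Degrees of freedom = 2 − 1 = 1; critical value at α = 0.05 is 3.841.
Since 6.312 > 3.841, we reject the null hypothesis — the data do not fit the 1:1 ratio.

6.312; not consistent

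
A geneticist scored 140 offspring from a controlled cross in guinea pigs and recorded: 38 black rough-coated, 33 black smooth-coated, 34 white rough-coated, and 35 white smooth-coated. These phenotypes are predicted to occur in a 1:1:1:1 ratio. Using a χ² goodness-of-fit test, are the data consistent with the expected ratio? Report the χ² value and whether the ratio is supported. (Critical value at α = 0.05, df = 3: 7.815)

0.400; consistent

Expected counts for N = 140 under a 1:1:1:1 ratio (total parts = 4):
  black rough-coated: 140 × 1/4 = 35
  black smooth-coated: 140 × 1/4 = 35
  white rough-coated: 140 × 1/4 = 35
  white smooth-coated: 140 × 1/4 = 35
χ² = Σ (O − E)² / E
  black rough-coated: (38 − 35)² / 35 = 0.2571
  black smooth-coated: (33 − 35)² / 35 = 0.1143
  white rough-coated: (34 − 35)² / 35 = 0.0286
  white smooth-coated: (35 − 35)² / 35 = 0.0000
χ² = 0.2571 + 0.1143 + 0.0286 + 0.0000 = 0.400
Degrees of freedom = 4 − 1 = 3; critical value at α = 0.05 is 7.815.
Since 0.400 < 7.815, we fail to reject the null hypothesis — the data are consistent with the 1:1:1:1 ratio.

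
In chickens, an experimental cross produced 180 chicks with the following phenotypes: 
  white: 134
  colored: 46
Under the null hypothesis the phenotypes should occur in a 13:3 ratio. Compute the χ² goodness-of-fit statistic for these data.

5.472

Total ratio parts = 16. Expected numbers out of 180:
  white: 180 × 13/16 = 146.25
  colored: 180 × 3/16 = 33.75
χ² = Σ (O − E)² / E
  white: (134 − 146.25)² / 146.25 = 1.0261
  colored: (46 − 33.75)² / 33.75 = 4.4463
χ² = 1.0261 + 4.4463 = 5.4724 ≈ 5.472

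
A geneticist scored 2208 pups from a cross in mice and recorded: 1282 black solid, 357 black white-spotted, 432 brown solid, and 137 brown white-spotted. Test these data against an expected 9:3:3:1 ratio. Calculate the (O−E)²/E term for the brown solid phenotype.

Under the 9:3:3:1 hypothesis (Σ ratio = 16, N = 2208):
  black solid: 2208 × 9/16 = 1242
  black white-spotted: 2208 × 3/16 = 414
  brown solid: 2208 × 3/16 = 414
  brown white-spotted: 2208 × 1/16 = 138
Contribution of brown solid: (432 − 414)² / 414 = 0.7826

0.783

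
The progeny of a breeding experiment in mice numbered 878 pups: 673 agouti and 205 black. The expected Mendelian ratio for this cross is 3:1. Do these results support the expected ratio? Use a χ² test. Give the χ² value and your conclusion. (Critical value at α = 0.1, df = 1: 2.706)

1.277; consistent

The 3:1 ratio has 4 parts, so with N = 878 the expected counts are:
  agouti: 878 × 3/4 = 658.5
  black: 878 × 1/4 = 219.5
χ² = Σ (O − E)² / E
  agouti: (673 − 658.5)² / 658.5 = 0.3193
  black: (205 − 219.5)² / 219.5 = 0.9579
χ² = 0.3193 + 0.9579 = 1.2772 ≈ 1.277
Degrees of freedom = 2 − 1 = 1; critical value at α = 0.1 is 2.706.
Since 1.277 < 2.706, we fail to reject the null hypothesis — the data are consistent with the 3:1 ratio.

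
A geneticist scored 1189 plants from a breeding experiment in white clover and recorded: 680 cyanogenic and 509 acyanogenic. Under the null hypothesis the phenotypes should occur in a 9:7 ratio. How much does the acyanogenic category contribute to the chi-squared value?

0.241

Under the 9:7 hypothesis (Σ ratio = 16, N = 1189):
  cyanogenic: 1189 × 9/16 = 668.8125
  acyanogenic: 1189 × 7/16 = 520.1875
Contribution of acyanogenic: (509 − 520.1875)² / 520.1875 = 0.2406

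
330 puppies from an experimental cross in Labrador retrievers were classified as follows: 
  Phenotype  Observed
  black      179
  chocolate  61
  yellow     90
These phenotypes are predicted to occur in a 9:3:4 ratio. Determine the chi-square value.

Total ratio parts = 16. Expected numbers out of 330:
  black: 330 × 9/16 = 185.625
  chocolate: 330 × 3/16 = 61.875
  yellow: 330 × 4/16 = 82.5
χ² = Σ (O − E)² / E
  black: (179 − 185.625)² / 185.625 = 0.2364
  chocolate: (61 − 61.875)² / 61.875 = 0.0124
  yellow: (90 − 82.5)² / 82.5 = 0.6818
χ² = 0.2364 + 0.0124 + 0.6818 = 0.9306 ≈ 0.931

0.931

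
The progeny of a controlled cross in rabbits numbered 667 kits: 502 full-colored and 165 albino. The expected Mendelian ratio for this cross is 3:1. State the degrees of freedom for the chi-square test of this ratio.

A goodness-of-fit test with 2 phenotype classes has df = 2 − 1 = 1.

1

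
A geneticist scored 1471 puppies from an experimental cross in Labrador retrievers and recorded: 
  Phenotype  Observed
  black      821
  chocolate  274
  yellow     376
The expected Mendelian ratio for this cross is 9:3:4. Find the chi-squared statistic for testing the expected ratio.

0.247

Expected counts for N = 1471 under a 9:3:4 ratio (total parts = 16):
  black: 1471 × 9/16 = 827.4375
  chocolate: 1471 × 3/16 = 275.8125
  yellow: 1471 × 4/16 = 367.75
χ² = Σ (O − E)² / E
  black: (821 − 827.4375)² / 827.4375 = 0.0501
  chocolate: (274 − 275.8125)² / 275.8125 = 0.0119
  yellow: (376 − 367.75)² / 367.75 = 0.1851
χ² = 0.0501 + 0.0119 + 0.1851 = 0.2471 ≈ 0.247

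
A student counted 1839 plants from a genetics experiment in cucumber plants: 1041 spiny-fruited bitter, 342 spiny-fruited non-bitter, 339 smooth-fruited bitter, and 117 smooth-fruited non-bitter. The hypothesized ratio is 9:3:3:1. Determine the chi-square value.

0.200

The 9:3:3:1 ratio has 16 parts, so with N = 1839 the expected counts are:
  spiny-fruited bitter: 1839 × 9/16 = 1034.4375
  spiny-fruited non-bitter: 1839 × 3/16 = 344.8125
  smooth-fruited bitter: 1839 × 3/16 = 344.8125
  smooth-fruited non-bitter: 1839 × 1/16 = 114.9375
χ² = Σ (O − E)² / E
  spiny-fruited bitter: (1041 − 1034.4375)² / 1034.4375 = 0.0416
  spiny-fruited non-bitter: (342 − 344.8125)² / 344.8125 = 0.0229
  smooth-fruited bitter: (339 − 344.8125)² / 344.8125 = 0.0980
  smooth-fruited non-bitter: (117 − 114.9375)² / 114.9375 = 0.0370
χ² = 0.0416 + 0.0229 + 0.0980 + 0.0370 = 0.1995 ≈ 0.200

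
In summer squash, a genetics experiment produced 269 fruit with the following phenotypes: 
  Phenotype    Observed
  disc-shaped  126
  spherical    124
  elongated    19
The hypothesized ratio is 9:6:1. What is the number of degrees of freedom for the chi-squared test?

A goodness-of-fit test with 3 phenotype classes has df = 3 − 1 = 2.

2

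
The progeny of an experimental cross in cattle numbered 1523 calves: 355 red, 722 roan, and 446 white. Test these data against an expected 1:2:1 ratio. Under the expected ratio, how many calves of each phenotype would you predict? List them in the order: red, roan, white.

The 1:2:1 ratio has 4 parts, so with N = 1523 the expected counts are:
  red: 1523 × 1/4 = 380.75
  roan: 1523 × 2/4 = 761.5
  white: 1523 × 1/4 = 380.75

380.75, 761.5, 380.75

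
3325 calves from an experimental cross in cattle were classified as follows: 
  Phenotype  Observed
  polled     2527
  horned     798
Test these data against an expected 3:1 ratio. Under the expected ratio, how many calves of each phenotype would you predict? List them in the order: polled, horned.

Expected counts for N = 3325 under a 3:1 ratio (total parts = 4):
  polled: 3325 × 3/4 = 2493.75
  horned: 3325 × 1/4 = 831.25

2493.75, 831.25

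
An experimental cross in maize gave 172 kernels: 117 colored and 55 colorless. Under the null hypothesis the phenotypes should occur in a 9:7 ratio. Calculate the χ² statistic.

Total ratio parts = 16. Expected numbers out of 172:
  colored: 172 × 9/16 = 96.75
  colorless: 172 × 7/16 = 75.25
χ² = Σ (O − E)² / E
  colored: (117 − 96.75)² / 96.75 = 4.2384
  colorless: (55 − 75.25)² / 75.25 = 5.4493
χ² = 4.2384 + 5.4493 = 9.6877 ≈ 9.688

9.688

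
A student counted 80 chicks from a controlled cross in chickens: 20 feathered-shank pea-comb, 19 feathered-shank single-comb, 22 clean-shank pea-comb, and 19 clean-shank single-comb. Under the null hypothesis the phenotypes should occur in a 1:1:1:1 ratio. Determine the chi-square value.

0.300

Under the 1:1:1:1 hypothesis (Σ ratio = 4, N = 80):
  feathered-shank pea-comb: 80 × 1/4 = 20
  feathered-shank single-comb: 80 × 1/4 = 20
  clean-shank pea-comb: 80 × 1/4 = 20
  clean-shank single-comb: 80 × 1/4 = 20
χ² = Σ (O − E)² / E
  feathered-shank pea-comb: (20 − 20)² / 20 = 0.0000
  feathered-shank single-comb: (19 − 20)² / 20 = 0.0500
  clean-shank pea-comb: (22 − 20)² / 20 = 0.2000
  clean-shank single-comb: (19 − 20)² / 20 = 0.0500
χ² = 0.0000 + 0.0500 + 0.2000 + 0.0500 = 0.300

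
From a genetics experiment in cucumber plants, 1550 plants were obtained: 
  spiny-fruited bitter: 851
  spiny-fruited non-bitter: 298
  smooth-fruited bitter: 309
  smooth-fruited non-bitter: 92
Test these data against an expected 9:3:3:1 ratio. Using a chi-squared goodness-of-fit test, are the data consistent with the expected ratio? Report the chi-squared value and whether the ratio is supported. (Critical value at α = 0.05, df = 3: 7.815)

Under the 9:3:3:1 hypothesis (Σ ratio = 16, N = 1550):
  spiny-fruited bitter: 1550 × 9/16 = 871.875
  spiny-fruited non-bitter: 1550 × 3/16 = 290.625
  smooth-fruited bitter: 1550 × 3/16 = 290.625
  smooth-fruited non-bitter: 1550 × 1/16 = 96.875
χ² = Σ (O − E)² / E
  spiny-fruited bitter: (851 − 871.875)² / 871.875 = 0.4998
  spiny-fruited non-bitter: (298 − 290.625)² / 290.625 = 0.1872
  smooth-fruited bitter: (309 − 290.625)² / 290.625 = 1.1618
  smooth-fruited non-bitter: (92 − 96.875)² / 96.875 = 0.2453
χ² = 0.4998 + 0.1872 + 1.1618 + 0.2453 = 2.0941 ≈ 2.094
Degrees of freedom = 4 − 1 = 3; critical value at α = 0.05 is 7.815.
Since 2.094 < 7.815, we fail to reject the null hypothesis — the data are consistent with the 9:3:3:1 ratio.

2.094; consistent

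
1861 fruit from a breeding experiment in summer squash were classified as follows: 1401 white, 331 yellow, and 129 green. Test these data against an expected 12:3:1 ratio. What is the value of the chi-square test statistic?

Under the 12:3:1 hypothesis (Σ ratio = 16, N = 1861):
  white: 1861 × 12/16 = 1395.75
  yellow: 1861 × 3/16 = 348.9375
  green: 1861 × 1/16 = 116.3125
χ² = Σ (O − E)² / E
  white: (1401 − 1395.75)² / 1395.75 = 0.0197
  yellow: (331 − 348.9375)² / 348.9375 = 0.9221
  green: (129 − 116.3125)² / 116.3125 = 1.3840
χ² = 0.0197 + 0.9221 + 1.3840 = 2.3258 ≈ 2.326

2.326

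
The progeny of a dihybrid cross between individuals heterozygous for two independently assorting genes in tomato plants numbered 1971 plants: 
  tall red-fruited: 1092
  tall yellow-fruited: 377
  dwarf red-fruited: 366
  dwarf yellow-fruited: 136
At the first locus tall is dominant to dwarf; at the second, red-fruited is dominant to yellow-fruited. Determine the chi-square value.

A dihybrid F₂ with independent assortment and complete dominance at both loci gives a 9:3:3:1 phenotypic ratio.
Under the 9:3:3:1 hypothesis (Σ ratio = 16, N = 1971):
  tall red-fruited: 1971 × 9/16 = 1108.6875
  tall yellow-fruited: 1971 × 3/16 = 369.5625
  dwarf red-fruited: 1971 × 3/16 = 369.5625
  dwarf yellow-fruited: 1971 × 1/16 = 123.1875
χ² = Σ (O − E)² / E
  tall red-fruited: (1092 − 1108.6875)² / 1108.6875 = 0.2512
  tall yellow-fruited: (377 − 369.5625)² / 369.5625 = 0.1497
  dwarf red-fruited: (366 − 369.5625)² / 369.5625 = 0.0343
  dwarf yellow-fruited: (136 − 123.1875)² / 123.1875 = 1.3326
χ² = 0.2512 + 0.1497 + 0.0343 + 1.3326 = 1.7678 ≈ 1.768

1.768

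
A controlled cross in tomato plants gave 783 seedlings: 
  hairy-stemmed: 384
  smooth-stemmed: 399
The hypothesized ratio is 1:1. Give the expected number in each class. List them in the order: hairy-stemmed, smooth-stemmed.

Expected counts for N = 783 under a 1:1 ratio (total parts = 2):
  hairy-stemmed: 783 × 1/2 = 391.5
  smooth-stemmed: 783 × 1/2 = 391.5

391.5, 391.5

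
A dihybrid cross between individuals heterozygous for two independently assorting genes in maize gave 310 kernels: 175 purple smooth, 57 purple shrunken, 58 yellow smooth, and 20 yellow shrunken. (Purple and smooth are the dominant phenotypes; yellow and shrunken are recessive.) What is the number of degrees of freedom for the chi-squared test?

3

A dihybrid F₂ with independent assortment and complete dominance at both loci gives a 9:3:3:1 phenotypic ratio.
A goodness-of-fit test with 4 phenotype classes has df = 4 − 1 = 3.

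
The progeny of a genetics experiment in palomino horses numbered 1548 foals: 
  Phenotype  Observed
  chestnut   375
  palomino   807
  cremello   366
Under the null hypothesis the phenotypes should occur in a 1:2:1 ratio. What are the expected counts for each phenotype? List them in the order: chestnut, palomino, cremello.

Under the 1:2:1 hypothesis (Σ ratio = 4, N = 1548):
  chestnut: 1548 × 1/4 = 387
  palomino: 1548 × 2/4 = 774
  cremello: 1548 × 1/4 = 387

387, 774, 387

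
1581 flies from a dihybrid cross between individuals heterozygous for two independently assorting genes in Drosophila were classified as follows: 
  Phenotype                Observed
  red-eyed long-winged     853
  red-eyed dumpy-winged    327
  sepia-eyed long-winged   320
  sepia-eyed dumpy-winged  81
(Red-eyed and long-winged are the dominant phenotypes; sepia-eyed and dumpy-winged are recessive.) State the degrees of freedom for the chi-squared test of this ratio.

3

A dihybrid F₂ with independent assortment and complete dominance at both loci gives a 9:3:3:1 phenotypic ratio.
A goodness-of-fit test with 4 phenotype classes has df = 4 − 1 = 3.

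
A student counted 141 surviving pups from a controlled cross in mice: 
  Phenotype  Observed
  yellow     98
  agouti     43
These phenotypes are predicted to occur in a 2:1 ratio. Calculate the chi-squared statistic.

0.511

Expected counts for N = 141 under a 2:1 ratio (total parts = 3):
  yellow: 141 × 2/3 = 94
  agouti: 141 × 1/3 = 47
χ² = Σ (O − E)² / E
  yellow: (98 − 94)² / 94 = 0.1702
  agouti: (43 − 47)² / 47 = 0.3404
χ² = 0.1702 + 0.3404 = 0.5106 ≈ 0.511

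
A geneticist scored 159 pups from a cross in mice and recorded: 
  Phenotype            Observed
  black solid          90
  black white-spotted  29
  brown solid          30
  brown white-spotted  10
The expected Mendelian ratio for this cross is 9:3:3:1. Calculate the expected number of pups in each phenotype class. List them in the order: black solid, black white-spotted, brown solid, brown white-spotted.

89.4375, 29.8125, 29.8125, 9.9375

The 9:3:3:1 ratio has 16 parts, so with N = 159 the expected counts are:
  black solid: 159 × 9/16 = 89.4375
  black white-spotted: 159 × 3/16 = 29.8125
  brown solid: 159 × 3/16 = 29.8125
  brown white-spotted: 159 × 1/16 = 9.9375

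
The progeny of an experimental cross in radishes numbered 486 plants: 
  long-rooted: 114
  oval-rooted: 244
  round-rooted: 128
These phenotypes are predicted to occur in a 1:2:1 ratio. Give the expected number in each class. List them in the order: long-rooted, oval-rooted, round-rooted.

121.5, 243, 121.5

Under the 1:2:1 hypothesis (Σ ratio = 4, N = 486):
  long-rooted: 486 × 1/4 = 121.5
  oval-rooted: 486 × 2/4 = 243
  round-rooted: 486 × 1/4 = 121.5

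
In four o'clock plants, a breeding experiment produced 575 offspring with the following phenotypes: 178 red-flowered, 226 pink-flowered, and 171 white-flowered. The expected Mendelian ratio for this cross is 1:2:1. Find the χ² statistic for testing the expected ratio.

Under the 1:2:1 hypothesis (Σ ratio = 4, N = 575):
  red-flowered: 575 × 1/4 = 143.75
  pink-flowered: 575 × 2/4 = 287.5
  white-flowered: 575 × 1/4 = 143.75
χ² = Σ (O − E)² / E
  red-flowered: (178 − 143.75)² / 143.75 = 8.1604
  pink-flowered: (226 − 287.5)² / 287.5 = 13.1557
  white-flowered: (171 − 143.75)² / 143.75 = 5.1657
χ² = 8.1604 + 13.1557 + 5.1657 = 26.4818 ≈ 26.482

26.482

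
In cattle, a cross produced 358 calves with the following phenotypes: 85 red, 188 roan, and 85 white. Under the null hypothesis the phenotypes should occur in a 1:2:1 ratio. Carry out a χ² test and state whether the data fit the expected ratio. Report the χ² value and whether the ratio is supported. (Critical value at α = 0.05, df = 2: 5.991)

Total ratio parts = 4. Expected numbers out of 358:
  red: 358 × 1/4 = 89.5
  roan: 358 × 2/4 = 179
  white: 358 × 1/4 = 89.5
χ² = Σ (O − E)² / E
  red: (85 − 89.5)² / 89.5 = 0.2263
  roan: (188 − 179)² / 179 = 0.4525
  white: (85 − 89.5)² / 89.5 = 0.2263
χ² = 0.2263 + 0.4525 + 0.2263 = 0.9051 ≈ 0.905
Degrees of freedom = 3 − 1 = 2; critical value at α = 0.05 is 5.991.
Since 0.905 < 5.991, we fail to reject the null hypothesis — the data are consistent with the 1:2:1 ratio.

0.905; consistent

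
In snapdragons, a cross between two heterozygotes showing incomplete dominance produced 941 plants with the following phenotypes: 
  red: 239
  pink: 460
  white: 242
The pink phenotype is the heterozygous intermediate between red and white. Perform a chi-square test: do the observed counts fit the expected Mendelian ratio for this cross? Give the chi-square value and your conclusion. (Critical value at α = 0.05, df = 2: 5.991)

With incomplete dominance, a heterozygote × heterozygote cross gives a 1:2:1 phenotypic ratio.
Expected counts for N = 941 under a 1:2:1 ratio (total parts = 4):
  red: 941 × 1/4 = 235.25
  pink: 941 × 2/4 = 470.5
  white: 941 × 1/4 = 235.25
χ² = Σ (O − E)² / E
  red: (239 − 235.25)² / 235.25 = 0.0598
  pink: (460 − 470.5)² / 470.5 = 0.2343
  white: (242 − 235.25)² / 235.25 = 0.1937
χ² = 0.0598 + 0.2343 + 0.1937 = 0.4878 ≈ 0.488
Degrees of freedom = 3 − 1 = 2; critical value at α = 0.05 is 5.991.
Since 0.488 < 5.991, we fail to reject the null hypothesis — the data are consistent with the 1:2:1 ratio.

0.488; consistent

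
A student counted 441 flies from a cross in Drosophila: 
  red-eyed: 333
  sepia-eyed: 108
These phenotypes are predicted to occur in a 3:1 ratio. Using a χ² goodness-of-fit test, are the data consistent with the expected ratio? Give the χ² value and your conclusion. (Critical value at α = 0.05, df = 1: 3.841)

Total ratio parts = 4. Expected numbers out of 441:
  red-eyed: 441 × 3/4 = 330.75
  sepia-eyed: 441 × 1/4 = 110.25
χ² = Σ (O − E)² / E
  red-eyed: (333 − 330.75)² / 330.75 = 0.0153
  sepia-eyed: (108 − 110.25)² / 110.25 = 0.0459
χ² = 0.0153 + 0.0459 = 0.0612 ≈ 0.061
Degrees of freedom = 2 − 1 = 1; critical value at α = 0.05 is 3.841.
Since 0.061 < 3.841, we fail to reject the null hypothesis — the data are consistent with the 3:1 ratio.

0.061; consistent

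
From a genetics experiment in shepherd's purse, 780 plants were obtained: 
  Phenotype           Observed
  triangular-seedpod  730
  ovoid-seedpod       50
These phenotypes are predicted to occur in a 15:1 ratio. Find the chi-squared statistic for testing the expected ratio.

0.034

The 15:1 ratio has 16 parts, so with N = 780 the expected counts are:
  triangular-seedpod: 780 × 15/16 = 731.25
  ovoid-seedpod: 780 × 1/16 = 48.75
χ² = Σ (O − E)² / E
  triangular-seedpod: (730 − 731.25)² / 731.25 = 0.0021
  ovoid-seedpod: (50 − 48.75)² / 48.75 = 0.0321
χ² = 0.0021 + 0.0321 = 0.0342 ≈ 0.034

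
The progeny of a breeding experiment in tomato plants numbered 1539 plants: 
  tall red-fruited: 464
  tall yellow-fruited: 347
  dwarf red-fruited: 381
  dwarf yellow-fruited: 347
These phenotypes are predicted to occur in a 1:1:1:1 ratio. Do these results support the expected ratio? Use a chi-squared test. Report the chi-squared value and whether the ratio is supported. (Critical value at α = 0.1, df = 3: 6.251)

Under the 1:1:1:1 hypothesis (Σ ratio = 4, N = 1539):
  tall red-fruited: 1539 × 1/4 = 384.75
  tall yellow-fruited: 1539 × 1/4 = 384.75
  dwarf red-fruited: 1539 × 1/4 = 384.75
  dwarf yellow-fruited: 1539 × 1/4 = 384.75
χ² = Σ (O − E)² / E
  tall red-fruited: (464 − 384.75)² / 384.75 = 16.3237
  tall yellow-fruited: (347 − 384.75)² / 384.75 = 3.7039
  dwarf red-fruited: (381 − 384.75)² / 384.75 = 0.0365
  dwarf yellow-fruited: (347 − 384.75)² / 384.75 = 3.7039
χ² = 16.3237 + 3.7039 + 0.0365 + 3.7039 = 23.768
Degrees of freedom = 4 − 1 = 3; critical value at α = 0.1 is 6.251.
Since 23.768 > 6.251, we reject the null hypothesis — the data do not fit the 1:1:1:1 ratio.

23.768; not consistent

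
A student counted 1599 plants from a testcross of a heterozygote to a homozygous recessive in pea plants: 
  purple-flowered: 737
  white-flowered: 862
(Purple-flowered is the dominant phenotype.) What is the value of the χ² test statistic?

9.772

A testcross of a heterozygote (Aa × aa) gives a 1:1 phenotypic ratio.
Under the 1:1 hypothesis (Σ ratio = 2, N = 1599):
  purple-flowered: 1599 × 1/2 = 799.5
  white-flowered: 1599 × 1/2 = 799.5
χ² = Σ (O − E)² / E
  purple-flowered: (737 − 799.5)² / 799.5 = 4.8859
  white-flowered: (862 − 799.5)² / 799.5 = 4.8859
χ² = 4.8859 + 4.8859 = 9.7718 ≈ 9.772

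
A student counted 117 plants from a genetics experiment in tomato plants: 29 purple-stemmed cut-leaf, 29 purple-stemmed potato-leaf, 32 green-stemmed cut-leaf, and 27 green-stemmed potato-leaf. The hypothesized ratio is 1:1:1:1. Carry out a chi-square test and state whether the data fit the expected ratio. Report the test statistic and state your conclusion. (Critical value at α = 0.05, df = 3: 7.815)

Under the 1:1:1:1 hypothesis (Σ ratio = 4, N = 117):
  purple-stemmed cut-leaf: 117 × 1/4 = 29.25
  purple-stemmed potato-leaf: 117 × 1/4 = 29.25
  green-stemmed cut-leaf: 117 × 1/4 = 29.25
  green-stemmed potato-leaf: 117 × 1/4 = 29.25
χ² = Σ (O − E)² / E
  purple-stemmed cut-leaf: (29 − 29.25)² / 29.25 = 0.0021
  purple-stemmed potato-leaf: (29 − 29.25)² / 29.25 = 0.0021
  green-stemmed cut-leaf: (32 − 29.25)² / 29.25 = 0.2585
  green-stemmed potato-leaf: (27 − 29.25)² / 29.25 = 0.1731
χ² = 0.0021 + 0.0021 + 0.2585 + 0.1731 = 0.4358 ≈ 0.436
Degrees of freedom = 4 − 1 = 3; critical value at α = 0.05 is 7.815.
Since 0.436 < 7.815, we fail to reject the null hypothesis — the data are consistent with the 1:1:1:1 ratio.

0.436; consistent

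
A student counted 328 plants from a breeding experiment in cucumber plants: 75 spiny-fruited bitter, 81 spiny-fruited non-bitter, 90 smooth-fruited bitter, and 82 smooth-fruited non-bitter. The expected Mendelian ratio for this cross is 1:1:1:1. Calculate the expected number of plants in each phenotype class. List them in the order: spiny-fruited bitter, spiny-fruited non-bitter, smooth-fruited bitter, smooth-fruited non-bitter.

The 1:1:1:1 ratio has 4 parts, so with N = 328 the expected counts are:
  spiny-fruited bitter: 328 × 1/4 = 82
  spiny-fruited non-bitter: 328 × 1/4 = 82
  smooth-fruited bitter: 328 × 1/4 = 82
  smooth-fruited non-bitter: 328 × 1/4 = 82

82, 82, 82, 82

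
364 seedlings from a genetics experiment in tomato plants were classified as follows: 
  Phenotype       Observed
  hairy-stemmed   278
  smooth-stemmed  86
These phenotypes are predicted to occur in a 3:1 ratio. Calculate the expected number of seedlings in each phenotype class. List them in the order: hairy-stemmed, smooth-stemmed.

Expected counts for N = 364 under a 3:1 ratio (total parts = 4):
  hairy-stemmed: 364 × 3/4 = 273
  smooth-stemmed: 364 × 1/4 = 91

273, 91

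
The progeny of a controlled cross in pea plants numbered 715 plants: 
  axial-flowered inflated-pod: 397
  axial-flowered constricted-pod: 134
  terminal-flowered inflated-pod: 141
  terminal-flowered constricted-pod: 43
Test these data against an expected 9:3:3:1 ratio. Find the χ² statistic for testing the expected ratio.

0.490

Expected counts for N = 715 under a 9:3:3:1 ratio (total parts = 16):
  axial-flowered inflated-pod: 715 × 9/16 = 402.1875
  axial-flowered constricted-pod: 715 × 3/16 = 134.0625
  terminal-flowered inflated-pod: 715 × 3/16 = 134.0625
  terminal-flowered constricted-pod: 715 × 1/16 = 44.6875
χ² = Σ (O − E)² / E
  axial-flowered inflated-pod: (397 − 402.1875)² / 402.1875 = 0.0669
  axial-flowered constricted-pod: (134 − 134.0625)² / 134.0625 = 0.0000
  terminal-flowered inflated-pod: (141 − 134.0625)² / 134.0625 = 0.3590
  terminal-flowered constricted-pod: (43 − 44.6875)² / 44.6875 = 0.0637
χ² = 0.0669 + 0.0000 + 0.3590 + 0.0637 = 0.4896 ≈ 0.490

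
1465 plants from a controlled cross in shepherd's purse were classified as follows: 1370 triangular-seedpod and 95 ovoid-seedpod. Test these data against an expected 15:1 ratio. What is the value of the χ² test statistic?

Expected counts for N = 1465 under a 15:1 ratio (total parts = 16):
  triangular-seedpod: 1465 × 15/16 = 1373.4375
  ovoid-seedpod: 1465 × 1/16 = 91.5625
χ² = Σ (O − E)² / E
  triangular-seedpod: (1370 − 1373.4375)² / 1373.4375 = 0.0086
  ovoid-seedpod: (95 − 91.5625)² / 91.5625 = 0.1291
χ² = 0.0086 + 0.1291 = 0.1377 ≈ 0.138

0.138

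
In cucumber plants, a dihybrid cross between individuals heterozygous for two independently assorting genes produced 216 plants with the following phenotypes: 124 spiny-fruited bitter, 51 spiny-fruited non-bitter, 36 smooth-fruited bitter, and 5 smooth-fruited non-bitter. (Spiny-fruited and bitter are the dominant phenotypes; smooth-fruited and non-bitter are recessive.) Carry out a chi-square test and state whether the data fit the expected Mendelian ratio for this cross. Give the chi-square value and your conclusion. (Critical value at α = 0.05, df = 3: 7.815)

8.626; not consistent

A dihybrid F₂ with independent assortment and complete dominance at both loci gives a 9:3:3:1 phenotypic ratio.
Under the 9:3:3:1 hypothesis (Σ ratio = 16, N = 216):
  spiny-fruited bitter: 216 × 9/16 = 121.5
  spiny-fruited non-bitter: 216 × 3/16 = 40.5
  smooth-fruited bitter: 216 × 3/16 = 40.5
  smooth-fruited non-bitter: 216 × 1/16 = 13.5
χ² = Σ (O − E)² / E
  spiny-fruited bitter: (124 − 121.5)² / 121.5 = 0.0514
  spiny-fruited non-bitter: (51 − 40.5)² / 40.5 = 2.7222
  smooth-fruited bitter: (36 − 40.5)² / 40.5 = 0.5000
  smooth-fruited non-bitter: (5 − 13.5)² / 13.5 = 5.3519
χ² = 0.0514 + 2.7222 + 0.5000 + 5.3519 = 8.6255 ≈ 8.626
Degrees of freedom = 4 − 1 = 3; critical value at α = 0.05 is 7.815.
Since 8.626 > 7.815, we reject the null hypothesis — the data do not fit the 9:3:3:1 ratio.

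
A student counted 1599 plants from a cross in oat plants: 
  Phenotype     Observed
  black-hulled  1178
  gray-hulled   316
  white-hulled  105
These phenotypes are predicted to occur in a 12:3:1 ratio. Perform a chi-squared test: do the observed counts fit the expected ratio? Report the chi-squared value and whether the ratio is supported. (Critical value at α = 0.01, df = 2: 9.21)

1.507; consistent

Total ratio parts = 16. Expected numbers out of 1599:
  black-hulled: 1599 × 12/16 = 1199.25
  gray-hulled: 1599 × 3/16 = 299.8125
  white-hulled: 1599 × 1/16 = 99.9375
χ² = Σ (O − E)² / E
  black-hulled: (1178 − 1199.25)² / 1199.25 = 0.3765
  gray-hulled: (316 − 299.8125)² / 299.8125 = 0.8740
  white-hulled: (105 − 99.9375)² / 99.9375 = 0.2564
χ² = 0.3765 + 0.8740 + 0.2564 = 1.5069 ≈ 1.507
Degrees of freedom = 3 − 1 = 2; critical value at α = 0.01 is 9.21.
Since 1.507 < 9.21, we fail to reject the null hypothesis — the data are consistent with the 12:3:1 ratio.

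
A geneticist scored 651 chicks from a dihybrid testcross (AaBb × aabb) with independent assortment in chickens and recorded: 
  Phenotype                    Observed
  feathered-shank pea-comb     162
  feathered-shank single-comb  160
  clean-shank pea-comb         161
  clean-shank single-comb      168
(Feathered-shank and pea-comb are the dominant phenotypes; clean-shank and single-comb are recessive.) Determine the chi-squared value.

0.238

A dihybrid testcross with independent assortment gives a 1:1:1:1 ratio.
Under the 1:1:1:1 hypothesis (Σ ratio = 4, N = 651):
  feathered-shank pea-comb: 651 × 1/4 = 162.75
  feathered-shank single-comb: 651 × 1/4 = 162.75
  clean-shank pea-comb: 651 × 1/4 = 162.75
  clean-shank single-comb: 651 × 1/4 = 162.75
χ² = Σ (O − E)² / E
  feathered-shank pea-comb: (162 − 162.75)² / 162.75 = 0.0035
  feathered-shank single-comb: (160 − 162.75)² / 162.75 = 0.0465
  clean-shank pea-comb: (161 − 162.75)² / 162.75 = 0.0188
  clean-shank single-comb: (168 − 162.75)² / 162.75 = 0.1694
χ² = 0.0035 + 0.0465 + 0.0188 + 0.1694 = 0.2382 ≈ 0.238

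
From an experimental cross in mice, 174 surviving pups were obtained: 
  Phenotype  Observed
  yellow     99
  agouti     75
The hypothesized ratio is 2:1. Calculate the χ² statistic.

7.474

The 2:1 ratio has 3 parts, so with N = 174 the expected counts are:
  yellow: 174 × 2/3 = 116
  agouti: 174 × 1/3 = 58
χ² = Σ (O − E)² / E
  yellow: (99 − 116)² / 116 = 2.4914
  agouti: (75 − 58)² / 58 = 4.9828
χ² = 2.4914 + 4.9828 = 7.4742 ≈ 7.474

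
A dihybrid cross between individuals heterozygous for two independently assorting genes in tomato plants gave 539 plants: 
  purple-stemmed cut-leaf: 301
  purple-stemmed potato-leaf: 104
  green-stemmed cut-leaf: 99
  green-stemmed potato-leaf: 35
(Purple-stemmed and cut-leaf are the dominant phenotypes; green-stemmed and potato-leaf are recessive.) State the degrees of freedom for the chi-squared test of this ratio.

A dihybrid F₂ with independent assortment and complete dominance at both loci gives a 9:3:3:1 phenotypic ratio.
A goodness-of-fit test with 4 phenotype classes has df = 4 − 1 = 3.

3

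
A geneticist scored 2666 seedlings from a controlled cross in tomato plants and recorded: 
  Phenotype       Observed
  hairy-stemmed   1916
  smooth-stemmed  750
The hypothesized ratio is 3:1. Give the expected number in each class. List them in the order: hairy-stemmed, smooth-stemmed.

Expected counts for N = 2666 under a 3:1 ratio (total parts = 4):
  hairy-stemmed: 2666 × 3/4 = 1999.5
  smooth-stemmed: 2666 × 1/4 = 666.5

1999.5, 666.5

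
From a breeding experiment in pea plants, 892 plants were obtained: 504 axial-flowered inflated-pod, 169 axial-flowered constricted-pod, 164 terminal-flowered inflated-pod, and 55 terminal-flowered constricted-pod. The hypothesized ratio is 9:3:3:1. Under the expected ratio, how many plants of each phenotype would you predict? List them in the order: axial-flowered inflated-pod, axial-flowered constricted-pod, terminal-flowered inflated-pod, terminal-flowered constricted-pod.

Total ratio parts = 16. Expected numbers out of 892:
  axial-flowered inflated-pod: 892 × 9/16 = 501.75
  axial-flowered constricted-pod: 892 × 3/16 = 167.25
  terminal-flowered inflated-pod: 892 × 3/16 = 167.25
  terminal-flowered constricted-pod: 892 × 1/16 = 55.75

501.75, 167.25, 167.25, 55.75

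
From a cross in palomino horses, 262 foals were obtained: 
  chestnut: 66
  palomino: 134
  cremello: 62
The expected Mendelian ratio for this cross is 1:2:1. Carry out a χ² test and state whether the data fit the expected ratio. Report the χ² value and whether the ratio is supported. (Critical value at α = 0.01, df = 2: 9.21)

The 1:2:1 ratio has 4 parts, so with N = 262 the expected counts are:
  chestnut: 262 × 1/4 = 65.5
  palomino: 262 × 2/4 = 131
  cremello: 262 × 1/4 = 65.5
χ² = Σ (O − E)² / E
  chestnut: (66 − 65.5)² / 65.5 = 0.0038
  palomino: (134 − 131)² / 131 = 0.0687
  cremello: (62 − 65.5)² / 65.5 = 0.1870
χ² = 0.0038 + 0.0687 + 0.1870 = 0.2595 ≈ 0.260
Degrees of freedom = 3 − 1 = 2; critical value at α = 0.01 is 9.21.
Since 0.260 < 9.21, we fail to reject the null hypothesis — the data are consistent with the 1:2:1 ratio.

0.260; consistent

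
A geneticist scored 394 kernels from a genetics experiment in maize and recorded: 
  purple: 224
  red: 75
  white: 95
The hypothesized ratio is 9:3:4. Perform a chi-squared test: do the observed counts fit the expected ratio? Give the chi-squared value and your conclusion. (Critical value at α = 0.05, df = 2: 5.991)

0.167; consistent

Under the 9:3:4 hypothesis (Σ ratio = 16, N = 394):
  purple: 394 × 9/16 = 221.625
  red: 394 × 3/16 = 73.875
  white: 394 × 4/16 = 98.5
χ² = Σ (O − E)² / E
  purple: (224 − 221.625)² / 221.625 = 0.0255
  red: (75 − 73.875)² / 73.875 = 0.0171
  white: (95 − 98.5)² / 98.5 = 0.1244
χ² = 0.0255 + 0.0171 + 0.1244 = 0.167
Degrees of freedom = 3 − 1 = 2; critical value at α = 0.05 is 5.991.
Since 0.167 < 5.991, we fail to reject the null hypothesis — the data are consistent with the 9:3:4 ratio.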